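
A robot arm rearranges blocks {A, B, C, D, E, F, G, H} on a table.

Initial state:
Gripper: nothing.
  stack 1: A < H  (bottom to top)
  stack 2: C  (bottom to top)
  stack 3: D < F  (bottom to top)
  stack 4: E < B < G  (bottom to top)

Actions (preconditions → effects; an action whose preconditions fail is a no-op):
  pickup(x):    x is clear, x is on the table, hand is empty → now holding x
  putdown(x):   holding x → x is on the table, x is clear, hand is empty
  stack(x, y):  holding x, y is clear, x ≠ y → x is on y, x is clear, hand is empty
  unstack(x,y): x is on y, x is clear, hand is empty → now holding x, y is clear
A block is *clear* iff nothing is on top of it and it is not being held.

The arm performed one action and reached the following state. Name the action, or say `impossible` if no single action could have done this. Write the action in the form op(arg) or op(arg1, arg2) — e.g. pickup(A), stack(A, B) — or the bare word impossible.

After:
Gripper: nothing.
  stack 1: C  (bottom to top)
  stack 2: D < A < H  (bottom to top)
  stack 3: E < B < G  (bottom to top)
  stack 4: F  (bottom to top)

target: towers=[C; D/A/H; E/B/G; F] holding=-
     unstack(G, B) → towers=[A/H; C; D/F; E/B] holding=G
     unstack(H, A) → towers=[A; C; D/F; E/B/G] holding=H
     unstack(F, D) → towers=[A/H; C; D; E/B/G] holding=F
         pickup(C) → towers=[A/H; D/F; E/B/G] holding=C
none of the 4 applicable actions match → impossible

impossible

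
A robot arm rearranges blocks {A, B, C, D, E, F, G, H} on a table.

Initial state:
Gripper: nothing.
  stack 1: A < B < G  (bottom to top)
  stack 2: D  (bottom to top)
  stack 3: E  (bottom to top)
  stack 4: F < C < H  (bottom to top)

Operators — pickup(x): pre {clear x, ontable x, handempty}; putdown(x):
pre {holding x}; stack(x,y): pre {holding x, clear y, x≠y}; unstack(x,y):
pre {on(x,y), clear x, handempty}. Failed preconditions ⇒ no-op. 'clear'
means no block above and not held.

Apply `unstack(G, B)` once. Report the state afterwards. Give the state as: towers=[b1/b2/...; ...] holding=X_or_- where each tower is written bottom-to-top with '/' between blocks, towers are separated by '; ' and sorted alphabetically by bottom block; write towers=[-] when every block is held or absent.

towers=[A/B; D; E; F/C/H] holding=G

before: towers=[A/B/G; D; E; F/C/H] holding=-
pre[unstack(G, B)]: on(G,B) yes, clear(G) yes, handempty yes
all met → apply unstack(G, B)
after:  towers=[A/B; D; E; F/C/H] holding=G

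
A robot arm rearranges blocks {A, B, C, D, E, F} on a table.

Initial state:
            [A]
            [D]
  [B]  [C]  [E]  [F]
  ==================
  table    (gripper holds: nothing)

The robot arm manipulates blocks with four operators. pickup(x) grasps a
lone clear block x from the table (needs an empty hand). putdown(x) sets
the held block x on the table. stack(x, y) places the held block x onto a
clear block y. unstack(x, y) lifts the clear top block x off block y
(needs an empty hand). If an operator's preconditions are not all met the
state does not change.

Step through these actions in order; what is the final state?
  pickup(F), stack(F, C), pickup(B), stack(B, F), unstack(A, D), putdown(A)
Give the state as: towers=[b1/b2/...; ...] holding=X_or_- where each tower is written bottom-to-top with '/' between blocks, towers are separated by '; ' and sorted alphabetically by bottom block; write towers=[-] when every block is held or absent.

towers=[A; C/F/B; E/D] holding=-

step 1 (pickup(F)): towers=[B; C; E/D/A] holding=F
step 2 (stack(F, C)): towers=[B; C/F; E/D/A] holding=-
step 3 (pickup(B)): towers=[C/F; E/D/A] holding=B
step 4 (stack(B, F)): towers=[C/F/B; E/D/A] holding=-
step 5 (unstack(A, D)): towers=[C/F/B; E/D] holding=A
step 6 (putdown(A)): towers=[A; C/F/B; E/D] holding=-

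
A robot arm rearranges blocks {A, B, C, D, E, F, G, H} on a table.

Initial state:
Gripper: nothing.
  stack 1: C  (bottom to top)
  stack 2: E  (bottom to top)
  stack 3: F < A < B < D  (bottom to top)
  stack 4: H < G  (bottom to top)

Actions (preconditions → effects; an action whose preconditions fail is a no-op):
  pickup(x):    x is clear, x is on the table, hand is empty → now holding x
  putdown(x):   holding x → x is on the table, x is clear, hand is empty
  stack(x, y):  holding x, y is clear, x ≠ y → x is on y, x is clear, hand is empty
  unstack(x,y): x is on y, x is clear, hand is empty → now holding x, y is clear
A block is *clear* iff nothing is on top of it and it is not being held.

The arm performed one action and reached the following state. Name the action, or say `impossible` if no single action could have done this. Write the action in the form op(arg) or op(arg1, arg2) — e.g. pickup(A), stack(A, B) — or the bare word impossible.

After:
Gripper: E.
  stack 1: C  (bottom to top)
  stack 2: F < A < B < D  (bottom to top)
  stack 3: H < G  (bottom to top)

pickup(E)

target: towers=[C; F/A/B/D; H/G] holding=E
     unstack(G, H) → towers=[C; E; F/A/B/D; H] holding=G
         pickup(E) → towers=[C; F/A/B/D; H/G] holding=E  ← match
     unstack(D, B) → towers=[C; E; F/A/B; H/G] holding=D
         pickup(C) → towers=[E; F/A/B/D; H/G] holding=C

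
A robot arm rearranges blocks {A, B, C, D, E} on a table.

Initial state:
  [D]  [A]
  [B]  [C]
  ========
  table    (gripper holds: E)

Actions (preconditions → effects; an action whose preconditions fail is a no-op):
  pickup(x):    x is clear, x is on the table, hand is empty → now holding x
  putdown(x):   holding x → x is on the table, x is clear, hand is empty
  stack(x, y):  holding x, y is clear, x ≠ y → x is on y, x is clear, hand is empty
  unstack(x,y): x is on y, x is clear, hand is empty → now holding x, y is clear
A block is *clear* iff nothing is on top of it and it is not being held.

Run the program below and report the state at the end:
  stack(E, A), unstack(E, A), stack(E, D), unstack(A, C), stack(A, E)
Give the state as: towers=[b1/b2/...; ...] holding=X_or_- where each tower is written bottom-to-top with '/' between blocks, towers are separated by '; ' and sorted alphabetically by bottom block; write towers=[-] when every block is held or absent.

towers=[B/D/E/A; C] holding=-

step 1 (stack(E, A)): towers=[B/D; C/A/E] holding=-
step 2 (unstack(E, A)): towers=[B/D; C/A] holding=E
step 3 (stack(E, D)): towers=[B/D/E; C/A] holding=-
step 4 (unstack(A, C)): towers=[B/D/E; C] holding=A
step 5 (stack(A, E)): towers=[B/D/E/A; C] holding=-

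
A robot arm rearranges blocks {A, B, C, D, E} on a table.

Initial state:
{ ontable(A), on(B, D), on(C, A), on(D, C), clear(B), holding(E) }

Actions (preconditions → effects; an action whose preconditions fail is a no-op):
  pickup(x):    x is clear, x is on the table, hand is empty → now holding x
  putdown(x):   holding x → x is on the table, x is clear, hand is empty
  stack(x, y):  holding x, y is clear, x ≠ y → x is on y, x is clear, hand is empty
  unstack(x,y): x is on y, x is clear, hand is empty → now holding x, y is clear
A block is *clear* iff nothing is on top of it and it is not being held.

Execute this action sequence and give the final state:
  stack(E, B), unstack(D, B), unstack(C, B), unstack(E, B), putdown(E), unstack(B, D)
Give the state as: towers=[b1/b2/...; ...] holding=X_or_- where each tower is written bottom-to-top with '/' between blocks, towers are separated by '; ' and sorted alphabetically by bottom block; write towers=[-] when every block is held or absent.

step 1 (stack(E, B)): towers=[A/C/D/B/E] holding=-
step 2 (unstack(D, B)) [no-op]: towers=[A/C/D/B/E] holding=-
step 3 (unstack(C, B)) [no-op]: towers=[A/C/D/B/E] holding=-
step 4 (unstack(E, B)): towers=[A/C/D/B] holding=E
step 5 (putdown(E)): towers=[A/C/D/B; E] holding=-
step 6 (unstack(B, D)): towers=[A/C/D; E] holding=B

towers=[A/C/D; E] holding=B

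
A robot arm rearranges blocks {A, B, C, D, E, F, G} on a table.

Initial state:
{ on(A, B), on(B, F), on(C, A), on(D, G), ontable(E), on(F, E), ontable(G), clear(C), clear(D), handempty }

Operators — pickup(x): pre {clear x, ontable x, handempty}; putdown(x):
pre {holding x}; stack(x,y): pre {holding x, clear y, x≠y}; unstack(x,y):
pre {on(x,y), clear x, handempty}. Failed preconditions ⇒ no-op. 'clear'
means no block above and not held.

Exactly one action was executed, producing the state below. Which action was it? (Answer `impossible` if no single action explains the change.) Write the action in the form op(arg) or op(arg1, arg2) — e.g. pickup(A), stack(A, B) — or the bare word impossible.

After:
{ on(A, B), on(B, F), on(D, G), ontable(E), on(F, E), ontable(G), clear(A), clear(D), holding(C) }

target: towers=[E/F/B/A; G/D] holding=C
     unstack(D, G) → towers=[E/F/B/A/C; G] holding=D
     unstack(C, A) → towers=[E/F/B/A; G/D] holding=C  ← match

unstack(C, A)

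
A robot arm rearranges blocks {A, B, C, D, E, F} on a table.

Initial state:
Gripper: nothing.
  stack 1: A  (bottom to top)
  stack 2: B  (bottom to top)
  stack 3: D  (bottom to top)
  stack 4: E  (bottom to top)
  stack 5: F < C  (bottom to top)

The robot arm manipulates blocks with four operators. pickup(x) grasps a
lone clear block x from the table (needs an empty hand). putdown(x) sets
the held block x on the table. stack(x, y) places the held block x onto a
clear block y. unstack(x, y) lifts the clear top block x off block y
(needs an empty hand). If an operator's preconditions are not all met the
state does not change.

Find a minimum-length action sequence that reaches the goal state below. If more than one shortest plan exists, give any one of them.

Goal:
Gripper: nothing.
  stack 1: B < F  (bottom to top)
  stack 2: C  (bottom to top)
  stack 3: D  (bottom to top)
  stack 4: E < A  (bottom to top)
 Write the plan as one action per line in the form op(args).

step 1 (pickup(A)): towers=[B; D; E; F/C] holding=A
step 2 (stack(A, E)): towers=[B; D; E/A; F/C] holding=-
step 3 (unstack(C, F)): towers=[B; D; E/A; F] holding=C
step 4 (putdown(C)): towers=[B; C; D; E/A; F] holding=-
step 5 (pickup(F)): towers=[B; C; D; E/A] holding=F
step 6 (stack(F, B)): towers=[B/F; C; D; E/A] holding=-
goal check: towers=[B/F; C; D; E/A] holding=- — reached (length 6, optimal by BFS)

pickup(A)
stack(A, E)
unstack(C, F)
putdown(C)
pickup(F)
stack(F, B)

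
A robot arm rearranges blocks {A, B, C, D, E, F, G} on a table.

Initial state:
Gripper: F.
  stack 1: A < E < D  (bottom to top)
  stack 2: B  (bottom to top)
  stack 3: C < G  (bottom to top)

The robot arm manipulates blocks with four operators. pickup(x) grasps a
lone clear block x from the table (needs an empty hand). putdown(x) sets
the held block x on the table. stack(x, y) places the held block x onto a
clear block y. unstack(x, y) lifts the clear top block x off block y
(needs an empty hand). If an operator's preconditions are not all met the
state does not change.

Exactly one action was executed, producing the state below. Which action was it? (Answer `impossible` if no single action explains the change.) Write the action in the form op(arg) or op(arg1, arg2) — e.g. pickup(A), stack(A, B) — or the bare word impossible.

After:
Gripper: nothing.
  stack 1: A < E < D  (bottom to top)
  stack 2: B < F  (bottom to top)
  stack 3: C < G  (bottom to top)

stack(F, B)

target: towers=[A/E/D; B/F; C/G] holding=-
        putdown(F) → towers=[A/E/D; B; C/G; F] holding=-
       stack(F, B) → towers=[A/E/D; B/F; C/G] holding=-  ← match
       stack(F, G) → towers=[A/E/D; B; C/G/F] holding=-
       stack(F, D) → towers=[A/E/D/F; B; C/G] holding=-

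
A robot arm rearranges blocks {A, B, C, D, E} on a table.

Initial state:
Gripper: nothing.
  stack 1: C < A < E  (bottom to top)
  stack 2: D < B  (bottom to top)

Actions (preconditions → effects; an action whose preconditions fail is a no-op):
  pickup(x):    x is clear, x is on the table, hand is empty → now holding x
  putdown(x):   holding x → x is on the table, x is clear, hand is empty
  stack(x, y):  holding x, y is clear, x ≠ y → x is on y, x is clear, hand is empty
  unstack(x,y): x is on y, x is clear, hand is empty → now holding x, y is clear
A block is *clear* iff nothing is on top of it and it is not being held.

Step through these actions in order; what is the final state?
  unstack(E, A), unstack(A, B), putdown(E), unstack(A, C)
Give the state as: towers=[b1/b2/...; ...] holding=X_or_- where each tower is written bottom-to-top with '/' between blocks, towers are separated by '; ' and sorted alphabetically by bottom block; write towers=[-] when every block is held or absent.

towers=[C; D/B; E] holding=A

step 1 (unstack(E, A)): towers=[C/A; D/B] holding=E
step 2 (unstack(A, B)) [no-op]: towers=[C/A; D/B] holding=E
step 3 (putdown(E)): towers=[C/A; D/B; E] holding=-
step 4 (unstack(A, C)): towers=[C; D/B; E] holding=A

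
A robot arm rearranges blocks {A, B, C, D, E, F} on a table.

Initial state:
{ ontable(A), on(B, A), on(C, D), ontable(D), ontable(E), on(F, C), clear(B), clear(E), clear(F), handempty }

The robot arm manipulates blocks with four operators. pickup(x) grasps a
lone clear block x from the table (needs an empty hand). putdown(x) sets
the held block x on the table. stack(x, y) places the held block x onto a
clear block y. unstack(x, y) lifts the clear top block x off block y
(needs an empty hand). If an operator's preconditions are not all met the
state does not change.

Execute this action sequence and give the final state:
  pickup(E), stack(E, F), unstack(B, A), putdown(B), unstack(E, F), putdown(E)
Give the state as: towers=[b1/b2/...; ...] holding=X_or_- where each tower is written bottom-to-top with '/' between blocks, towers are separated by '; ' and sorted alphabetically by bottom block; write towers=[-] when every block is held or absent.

towers=[A; B; D/C/F; E] holding=-

step 1 (pickup(E)): towers=[A/B; D/C/F] holding=E
step 2 (stack(E, F)): towers=[A/B; D/C/F/E] holding=-
step 3 (unstack(B, A)): towers=[A; D/C/F/E] holding=B
step 4 (putdown(B)): towers=[A; B; D/C/F/E] holding=-
step 5 (unstack(E, F)): towers=[A; B; D/C/F] holding=E
step 6 (putdown(E)): towers=[A; B; D/C/F; E] holding=-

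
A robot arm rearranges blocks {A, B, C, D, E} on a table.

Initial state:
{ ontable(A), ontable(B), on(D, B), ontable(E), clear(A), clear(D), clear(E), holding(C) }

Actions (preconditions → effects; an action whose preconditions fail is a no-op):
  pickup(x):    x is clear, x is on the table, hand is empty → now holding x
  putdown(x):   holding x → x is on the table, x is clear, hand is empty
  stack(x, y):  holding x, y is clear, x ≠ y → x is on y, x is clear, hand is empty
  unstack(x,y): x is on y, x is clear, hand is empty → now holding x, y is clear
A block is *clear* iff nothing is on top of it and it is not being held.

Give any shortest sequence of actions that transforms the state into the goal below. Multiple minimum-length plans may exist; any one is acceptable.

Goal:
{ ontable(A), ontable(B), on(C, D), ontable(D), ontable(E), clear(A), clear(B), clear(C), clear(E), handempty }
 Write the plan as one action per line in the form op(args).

step 1 (putdown(C)): towers=[A; B/D; C; E] holding=-
step 2 (unstack(D, B)): towers=[A; B; C; E] holding=D
step 3 (putdown(D)): towers=[A; B; C; D; E] holding=-
step 4 (pickup(C)): towers=[A; B; D; E] holding=C
step 5 (stack(C, D)): towers=[A; B; D/C; E] holding=-
goal check: towers=[A; B; D/C; E] holding=- — reached (length 5, optimal by BFS)

putdown(C)
unstack(D, B)
putdown(D)
pickup(C)
stack(C, D)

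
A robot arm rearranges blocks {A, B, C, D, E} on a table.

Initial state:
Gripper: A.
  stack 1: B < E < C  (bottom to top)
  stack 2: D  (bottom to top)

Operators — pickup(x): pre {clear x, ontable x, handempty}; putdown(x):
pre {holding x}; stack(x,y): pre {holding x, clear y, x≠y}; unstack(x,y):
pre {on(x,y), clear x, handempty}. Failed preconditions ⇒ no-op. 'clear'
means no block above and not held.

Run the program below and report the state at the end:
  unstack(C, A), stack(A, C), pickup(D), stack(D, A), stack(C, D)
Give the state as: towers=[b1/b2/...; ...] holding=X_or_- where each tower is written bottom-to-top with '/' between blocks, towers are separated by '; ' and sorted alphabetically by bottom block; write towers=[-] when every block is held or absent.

towers=[B/E/C/A/D] holding=-

step 1 (unstack(C, A)) [no-op]: towers=[B/E/C; D] holding=A
step 2 (stack(A, C)): towers=[B/E/C/A; D] holding=-
step 3 (pickup(D)): towers=[B/E/C/A] holding=D
step 4 (stack(D, A)): towers=[B/E/C/A/D] holding=-
step 5 (stack(C, D)) [no-op]: towers=[B/E/C/A/D] holding=-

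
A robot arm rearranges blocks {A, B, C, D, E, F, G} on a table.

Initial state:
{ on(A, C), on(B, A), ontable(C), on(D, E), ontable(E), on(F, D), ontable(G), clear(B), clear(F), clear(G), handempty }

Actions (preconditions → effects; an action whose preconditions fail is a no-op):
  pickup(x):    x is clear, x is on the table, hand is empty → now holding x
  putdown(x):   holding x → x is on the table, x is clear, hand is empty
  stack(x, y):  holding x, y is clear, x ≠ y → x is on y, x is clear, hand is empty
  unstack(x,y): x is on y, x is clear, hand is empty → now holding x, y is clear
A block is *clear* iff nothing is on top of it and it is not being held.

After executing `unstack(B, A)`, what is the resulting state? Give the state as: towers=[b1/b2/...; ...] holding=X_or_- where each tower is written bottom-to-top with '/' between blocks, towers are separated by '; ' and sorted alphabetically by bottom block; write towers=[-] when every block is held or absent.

before: towers=[C/A/B; E/D/F; G] holding=-
pre[unstack(B, A)]: on(B,A) ✓, clear(B) ✓, handempty ✓
all met → apply unstack(B, A)
after:  towers=[C/A; E/D/F; G] holding=B

towers=[C/A; E/D/F; G] holding=B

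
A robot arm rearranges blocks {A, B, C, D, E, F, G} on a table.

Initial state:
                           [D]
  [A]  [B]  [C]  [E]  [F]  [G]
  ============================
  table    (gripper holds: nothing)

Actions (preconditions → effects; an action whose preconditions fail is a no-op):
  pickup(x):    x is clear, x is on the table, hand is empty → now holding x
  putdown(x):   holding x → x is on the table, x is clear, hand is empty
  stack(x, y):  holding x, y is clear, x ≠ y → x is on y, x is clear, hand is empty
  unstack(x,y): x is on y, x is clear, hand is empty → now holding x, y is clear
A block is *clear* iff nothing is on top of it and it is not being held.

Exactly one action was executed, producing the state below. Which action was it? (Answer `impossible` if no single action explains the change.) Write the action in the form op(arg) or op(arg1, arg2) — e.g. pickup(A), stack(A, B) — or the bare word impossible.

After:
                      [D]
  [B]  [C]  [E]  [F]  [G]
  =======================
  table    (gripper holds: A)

pickup(A)

target: towers=[B; C; E; F; G/D] holding=A
         pickup(B) → towers=[A; C; E; F; G/D] holding=B
         pickup(F) → towers=[A; B; C; E; G/D] holding=F
     unstack(D, G) → towers=[A; B; C; E; F; G] holding=D
         pickup(A) → towers=[B; C; E; F; G/D] holding=A  ← match
         pickup(E) → towers=[A; B; C; F; G/D] holding=E
         pickup(C) → towers=[A; B; E; F; G/D] holding=C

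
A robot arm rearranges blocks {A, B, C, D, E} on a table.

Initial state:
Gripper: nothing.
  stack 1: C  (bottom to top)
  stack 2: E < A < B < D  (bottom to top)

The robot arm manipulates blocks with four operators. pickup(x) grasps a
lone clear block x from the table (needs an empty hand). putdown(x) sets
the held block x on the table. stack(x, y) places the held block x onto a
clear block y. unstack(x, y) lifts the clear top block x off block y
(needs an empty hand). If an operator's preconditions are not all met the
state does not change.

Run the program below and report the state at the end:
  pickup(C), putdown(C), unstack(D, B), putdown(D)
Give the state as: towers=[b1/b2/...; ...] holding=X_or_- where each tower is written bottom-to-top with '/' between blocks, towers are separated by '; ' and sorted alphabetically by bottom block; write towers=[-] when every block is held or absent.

step 1 (pickup(C)): towers=[E/A/B/D] holding=C
step 2 (putdown(C)): towers=[C; E/A/B/D] holding=-
step 3 (unstack(D, B)): towers=[C; E/A/B] holding=D
step 4 (putdown(D)): towers=[C; D; E/A/B] holding=-

towers=[C; D; E/A/B] holding=-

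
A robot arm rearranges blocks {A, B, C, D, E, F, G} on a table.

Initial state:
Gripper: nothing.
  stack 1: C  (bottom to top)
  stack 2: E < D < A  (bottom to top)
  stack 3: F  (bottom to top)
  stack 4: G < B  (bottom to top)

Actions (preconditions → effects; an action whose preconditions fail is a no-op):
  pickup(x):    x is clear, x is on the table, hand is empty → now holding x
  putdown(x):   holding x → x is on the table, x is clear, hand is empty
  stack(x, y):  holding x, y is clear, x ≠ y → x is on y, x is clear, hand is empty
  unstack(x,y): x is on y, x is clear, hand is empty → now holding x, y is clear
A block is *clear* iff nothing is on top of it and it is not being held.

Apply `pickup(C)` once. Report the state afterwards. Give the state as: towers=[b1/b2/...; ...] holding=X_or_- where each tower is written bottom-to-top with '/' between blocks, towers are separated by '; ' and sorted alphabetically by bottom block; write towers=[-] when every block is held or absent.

before: towers=[C; E/D/A; F; G/B] holding=-
pre[pickup(C)]: clear(C) yes, ontable(C) yes, handempty yes
all met → apply pickup(C)
after:  towers=[E/D/A; F; G/B] holding=C

towers=[E/D/A; F; G/B] holding=C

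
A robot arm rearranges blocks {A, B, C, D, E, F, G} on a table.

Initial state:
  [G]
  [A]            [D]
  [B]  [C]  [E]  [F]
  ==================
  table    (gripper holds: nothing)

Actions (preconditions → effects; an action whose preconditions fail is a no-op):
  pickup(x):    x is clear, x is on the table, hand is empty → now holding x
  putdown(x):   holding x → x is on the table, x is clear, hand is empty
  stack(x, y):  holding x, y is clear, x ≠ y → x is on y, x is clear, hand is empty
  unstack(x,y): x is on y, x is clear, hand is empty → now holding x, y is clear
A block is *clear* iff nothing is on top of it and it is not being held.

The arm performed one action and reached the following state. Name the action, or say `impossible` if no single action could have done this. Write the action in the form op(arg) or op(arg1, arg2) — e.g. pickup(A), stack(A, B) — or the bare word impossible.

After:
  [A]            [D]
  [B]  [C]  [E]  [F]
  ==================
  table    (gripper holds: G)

target: towers=[B/A; C; E; F/D] holding=G
     unstack(G, A) → towers=[B/A; C; E; F/D] holding=G  ← match
     unstack(D, F) → towers=[B/A/G; C; E; F] holding=D
         pickup(E) → towers=[B/A/G; C; F/D] holding=E
         pickup(C) → towers=[B/A/G; E; F/D] holding=C

unstack(G, A)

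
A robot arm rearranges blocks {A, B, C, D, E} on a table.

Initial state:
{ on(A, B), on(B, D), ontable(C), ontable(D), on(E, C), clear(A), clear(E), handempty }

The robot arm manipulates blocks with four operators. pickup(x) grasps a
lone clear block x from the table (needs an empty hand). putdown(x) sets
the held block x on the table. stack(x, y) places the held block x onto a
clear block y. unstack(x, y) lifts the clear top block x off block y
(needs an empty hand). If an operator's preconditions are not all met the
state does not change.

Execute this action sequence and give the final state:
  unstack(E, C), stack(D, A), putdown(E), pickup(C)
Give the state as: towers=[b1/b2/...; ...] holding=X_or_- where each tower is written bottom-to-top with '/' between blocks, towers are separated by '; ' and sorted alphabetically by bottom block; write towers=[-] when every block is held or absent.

step 1 (unstack(E, C)): towers=[C; D/B/A] holding=E
step 2 (stack(D, A)) [no-op]: towers=[C; D/B/A] holding=E
step 3 (putdown(E)): towers=[C; D/B/A; E] holding=-
step 4 (pickup(C)): towers=[D/B/A; E] holding=C

towers=[D/B/A; E] holding=C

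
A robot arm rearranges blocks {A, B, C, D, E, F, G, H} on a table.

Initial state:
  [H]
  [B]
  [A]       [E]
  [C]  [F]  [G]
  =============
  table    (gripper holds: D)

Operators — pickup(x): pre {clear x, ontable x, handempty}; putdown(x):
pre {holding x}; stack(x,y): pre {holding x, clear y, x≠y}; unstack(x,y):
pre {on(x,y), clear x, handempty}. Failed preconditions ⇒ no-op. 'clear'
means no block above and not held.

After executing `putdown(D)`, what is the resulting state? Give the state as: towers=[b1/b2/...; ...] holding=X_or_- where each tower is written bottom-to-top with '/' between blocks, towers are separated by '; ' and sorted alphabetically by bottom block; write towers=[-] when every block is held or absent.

before: towers=[C/A/B/H; F; G/E] holding=D
pre[putdown(D)]: holding(D) yes
all met → apply putdown(D)
after:  towers=[C/A/B/H; D; F; G/E] holding=-

towers=[C/A/B/H; D; F; G/E] holding=-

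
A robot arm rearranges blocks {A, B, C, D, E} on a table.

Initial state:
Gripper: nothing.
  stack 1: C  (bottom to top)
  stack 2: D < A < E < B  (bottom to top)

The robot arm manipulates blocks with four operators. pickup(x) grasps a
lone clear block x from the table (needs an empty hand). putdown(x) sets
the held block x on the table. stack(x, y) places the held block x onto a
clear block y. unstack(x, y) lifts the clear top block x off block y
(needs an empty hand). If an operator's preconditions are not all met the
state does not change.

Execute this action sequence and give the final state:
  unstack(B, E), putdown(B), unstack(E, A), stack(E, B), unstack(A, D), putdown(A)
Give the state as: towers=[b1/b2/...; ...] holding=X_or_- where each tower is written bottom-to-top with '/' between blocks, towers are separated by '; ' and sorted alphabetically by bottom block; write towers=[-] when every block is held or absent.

step 1 (unstack(B, E)): towers=[C; D/A/E] holding=B
step 2 (putdown(B)): towers=[B; C; D/A/E] holding=-
step 3 (unstack(E, A)): towers=[B; C; D/A] holding=E
step 4 (stack(E, B)): towers=[B/E; C; D/A] holding=-
step 5 (unstack(A, D)): towers=[B/E; C; D] holding=A
step 6 (putdown(A)): towers=[A; B/E; C; D] holding=-

towers=[A; B/E; C; D] holding=-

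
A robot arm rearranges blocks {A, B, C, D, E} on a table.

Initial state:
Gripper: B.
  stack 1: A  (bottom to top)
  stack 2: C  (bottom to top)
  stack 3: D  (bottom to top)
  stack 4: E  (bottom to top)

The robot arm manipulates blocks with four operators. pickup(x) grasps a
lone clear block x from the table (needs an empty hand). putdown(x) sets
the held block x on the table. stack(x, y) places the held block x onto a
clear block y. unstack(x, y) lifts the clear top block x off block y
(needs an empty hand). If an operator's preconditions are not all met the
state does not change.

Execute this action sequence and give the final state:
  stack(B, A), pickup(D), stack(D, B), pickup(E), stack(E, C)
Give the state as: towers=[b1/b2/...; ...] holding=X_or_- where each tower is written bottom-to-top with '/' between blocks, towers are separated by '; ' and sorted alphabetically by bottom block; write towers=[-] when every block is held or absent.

step 1 (stack(B, A)): towers=[A/B; C; D; E] holding=-
step 2 (pickup(D)): towers=[A/B; C; E] holding=D
step 3 (stack(D, B)): towers=[A/B/D; C; E] holding=-
step 4 (pickup(E)): towers=[A/B/D; C] holding=E
step 5 (stack(E, C)): towers=[A/B/D; C/E] holding=-

towers=[A/B/D; C/E] holding=-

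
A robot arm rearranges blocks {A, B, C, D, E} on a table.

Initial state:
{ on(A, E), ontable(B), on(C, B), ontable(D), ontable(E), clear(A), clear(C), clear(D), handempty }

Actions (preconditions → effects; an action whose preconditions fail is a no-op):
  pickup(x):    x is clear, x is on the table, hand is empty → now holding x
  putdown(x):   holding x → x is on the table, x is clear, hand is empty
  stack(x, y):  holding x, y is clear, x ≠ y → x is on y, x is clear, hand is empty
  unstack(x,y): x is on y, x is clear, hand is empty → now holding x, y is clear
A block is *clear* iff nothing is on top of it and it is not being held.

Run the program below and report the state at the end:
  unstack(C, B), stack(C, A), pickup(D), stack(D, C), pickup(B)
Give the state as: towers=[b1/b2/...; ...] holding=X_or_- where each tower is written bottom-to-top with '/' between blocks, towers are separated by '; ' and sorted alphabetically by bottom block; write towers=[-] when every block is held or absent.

step 1 (unstack(C, B)): towers=[B; D; E/A] holding=C
step 2 (stack(C, A)): towers=[B; D; E/A/C] holding=-
step 3 (pickup(D)): towers=[B; E/A/C] holding=D
step 4 (stack(D, C)): towers=[B; E/A/C/D] holding=-
step 5 (pickup(B)): towers=[E/A/C/D] holding=B

towers=[E/A/C/D] holding=B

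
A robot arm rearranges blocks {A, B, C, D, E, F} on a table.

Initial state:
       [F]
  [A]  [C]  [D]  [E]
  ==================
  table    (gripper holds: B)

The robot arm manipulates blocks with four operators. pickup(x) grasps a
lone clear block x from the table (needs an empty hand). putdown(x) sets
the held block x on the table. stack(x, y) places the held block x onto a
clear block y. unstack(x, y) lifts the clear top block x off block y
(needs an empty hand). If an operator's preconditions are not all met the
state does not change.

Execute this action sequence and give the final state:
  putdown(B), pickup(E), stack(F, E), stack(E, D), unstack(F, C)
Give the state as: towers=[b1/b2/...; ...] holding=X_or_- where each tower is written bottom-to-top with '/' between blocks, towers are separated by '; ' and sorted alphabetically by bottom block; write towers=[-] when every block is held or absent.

step 1 (putdown(B)): towers=[A; B; C/F; D; E] holding=-
step 2 (pickup(E)): towers=[A; B; C/F; D] holding=E
step 3 (stack(F, E)) [no-op]: towers=[A; B; C/F; D] holding=E
step 4 (stack(E, D)): towers=[A; B; C/F; D/E] holding=-
step 5 (unstack(F, C)): towers=[A; B; C; D/E] holding=F

towers=[A; B; C; D/E] holding=F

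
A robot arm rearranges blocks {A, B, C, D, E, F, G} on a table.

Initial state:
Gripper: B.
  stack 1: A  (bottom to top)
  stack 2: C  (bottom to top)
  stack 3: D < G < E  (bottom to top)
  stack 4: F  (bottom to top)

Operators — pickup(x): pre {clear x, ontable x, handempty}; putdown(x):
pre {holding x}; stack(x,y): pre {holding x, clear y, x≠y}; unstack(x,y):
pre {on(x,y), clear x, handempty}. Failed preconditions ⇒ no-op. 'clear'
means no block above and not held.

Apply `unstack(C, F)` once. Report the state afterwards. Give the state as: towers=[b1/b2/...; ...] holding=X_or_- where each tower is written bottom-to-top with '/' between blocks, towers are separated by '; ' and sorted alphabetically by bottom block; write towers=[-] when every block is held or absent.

before: towers=[A; C; D/G/E; F] holding=B
pre[unstack(C, F)]: on(C,F) no, clear(C) yes, handempty no
on(C,F), handempty unmet → unstack(C, F) is a no-op
after:  towers=[A; C; D/G/E; F] holding=B

towers=[A; C; D/G/E; F] holding=B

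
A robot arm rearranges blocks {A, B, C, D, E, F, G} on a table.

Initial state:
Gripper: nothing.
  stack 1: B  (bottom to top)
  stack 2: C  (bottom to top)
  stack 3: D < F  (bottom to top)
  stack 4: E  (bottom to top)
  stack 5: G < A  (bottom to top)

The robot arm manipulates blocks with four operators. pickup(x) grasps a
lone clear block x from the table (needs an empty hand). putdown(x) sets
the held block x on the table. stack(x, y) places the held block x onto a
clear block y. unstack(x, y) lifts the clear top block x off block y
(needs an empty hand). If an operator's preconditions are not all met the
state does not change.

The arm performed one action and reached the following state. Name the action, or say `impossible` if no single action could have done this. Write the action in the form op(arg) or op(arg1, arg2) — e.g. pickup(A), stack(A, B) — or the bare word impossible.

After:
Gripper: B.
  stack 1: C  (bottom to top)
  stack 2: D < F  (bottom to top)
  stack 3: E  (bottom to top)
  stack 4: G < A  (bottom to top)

target: towers=[C; D/F; E; G/A] holding=B
         pickup(B) → towers=[C; D/F; E; G/A] holding=B  ← match
     unstack(F, D) → towers=[B; C; D; E; G/A] holding=F
     unstack(A, G) → towers=[B; C; D/F; E; G] holding=A
         pickup(E) → towers=[B; C; D/F; G/A] holding=E
         pickup(C) → towers=[B; D/F; E; G/A] holding=C

pickup(B)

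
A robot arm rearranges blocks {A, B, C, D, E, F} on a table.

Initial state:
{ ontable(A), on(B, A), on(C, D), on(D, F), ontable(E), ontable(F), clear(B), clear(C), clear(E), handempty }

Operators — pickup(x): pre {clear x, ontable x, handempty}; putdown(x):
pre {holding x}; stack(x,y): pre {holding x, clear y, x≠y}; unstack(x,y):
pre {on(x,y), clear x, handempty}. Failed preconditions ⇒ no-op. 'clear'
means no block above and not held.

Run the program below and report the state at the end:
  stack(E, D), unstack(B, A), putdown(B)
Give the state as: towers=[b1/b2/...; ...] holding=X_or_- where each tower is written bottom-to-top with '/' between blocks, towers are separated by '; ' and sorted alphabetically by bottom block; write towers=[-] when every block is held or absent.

towers=[A; B; E; F/D/C] holding=-

step 1 (stack(E, D)) [no-op]: towers=[A/B; E; F/D/C] holding=-
step 2 (unstack(B, A)): towers=[A; E; F/D/C] holding=B
step 3 (putdown(B)): towers=[A; B; E; F/D/C] holding=-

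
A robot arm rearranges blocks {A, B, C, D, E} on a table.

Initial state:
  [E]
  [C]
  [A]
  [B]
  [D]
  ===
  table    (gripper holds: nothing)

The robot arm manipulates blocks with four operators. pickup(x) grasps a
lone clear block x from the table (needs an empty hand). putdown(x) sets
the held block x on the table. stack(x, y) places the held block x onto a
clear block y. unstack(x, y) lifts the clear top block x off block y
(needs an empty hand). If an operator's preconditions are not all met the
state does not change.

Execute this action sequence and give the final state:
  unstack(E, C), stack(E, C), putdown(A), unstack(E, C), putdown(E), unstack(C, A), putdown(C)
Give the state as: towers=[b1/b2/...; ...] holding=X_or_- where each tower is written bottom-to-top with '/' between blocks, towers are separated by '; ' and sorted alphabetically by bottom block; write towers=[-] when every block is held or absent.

step 1 (unstack(E, C)): towers=[D/B/A/C] holding=E
step 2 (stack(E, C)): towers=[D/B/A/C/E] holding=-
step 3 (putdown(A)) [no-op]: towers=[D/B/A/C/E] holding=-
step 4 (unstack(E, C)): towers=[D/B/A/C] holding=E
step 5 (putdown(E)): towers=[D/B/A/C; E] holding=-
step 6 (unstack(C, A)): towers=[D/B/A; E] holding=C
step 7 (putdown(C)): towers=[C; D/B/A; E] holding=-

towers=[C; D/B/A; E] holding=-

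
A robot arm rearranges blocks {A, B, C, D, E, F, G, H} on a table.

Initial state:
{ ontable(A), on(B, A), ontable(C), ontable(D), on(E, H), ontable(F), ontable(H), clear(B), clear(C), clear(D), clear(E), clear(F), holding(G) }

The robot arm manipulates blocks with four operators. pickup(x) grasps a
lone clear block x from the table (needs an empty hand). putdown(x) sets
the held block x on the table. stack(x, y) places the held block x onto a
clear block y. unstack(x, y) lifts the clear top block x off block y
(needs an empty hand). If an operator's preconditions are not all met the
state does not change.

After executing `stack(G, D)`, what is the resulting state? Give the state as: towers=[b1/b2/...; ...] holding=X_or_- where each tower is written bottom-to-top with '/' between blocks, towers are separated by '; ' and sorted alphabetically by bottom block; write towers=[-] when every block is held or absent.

before: towers=[A/B; C; D; F; H/E] holding=G
pre[stack(G, D)]: holding(G) yes, clear(D) yes, G≠D yes
all met → apply stack(G, D)
after:  towers=[A/B; C; D/G; F; H/E] holding=-

towers=[A/B; C; D/G; F; H/E] holding=-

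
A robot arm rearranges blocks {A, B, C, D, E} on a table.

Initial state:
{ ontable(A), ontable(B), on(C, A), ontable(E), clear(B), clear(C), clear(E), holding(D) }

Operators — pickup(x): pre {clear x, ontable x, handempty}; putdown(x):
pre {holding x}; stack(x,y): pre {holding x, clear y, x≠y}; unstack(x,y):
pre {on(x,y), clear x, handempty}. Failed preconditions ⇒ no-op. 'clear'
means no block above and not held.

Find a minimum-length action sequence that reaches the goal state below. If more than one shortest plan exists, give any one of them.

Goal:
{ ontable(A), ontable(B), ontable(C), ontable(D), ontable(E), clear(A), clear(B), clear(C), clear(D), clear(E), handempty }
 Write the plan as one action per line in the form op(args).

step 1 (putdown(D)): towers=[A/C; B; D; E] holding=-
step 2 (unstack(C, A)): towers=[A; B; D; E] holding=C
step 3 (putdown(C)): towers=[A; B; C; D; E] holding=-
goal check: towers=[A; B; C; D; E] holding=- — reached (length 3, optimal by BFS)

putdown(D)
unstack(C, A)
putdown(C)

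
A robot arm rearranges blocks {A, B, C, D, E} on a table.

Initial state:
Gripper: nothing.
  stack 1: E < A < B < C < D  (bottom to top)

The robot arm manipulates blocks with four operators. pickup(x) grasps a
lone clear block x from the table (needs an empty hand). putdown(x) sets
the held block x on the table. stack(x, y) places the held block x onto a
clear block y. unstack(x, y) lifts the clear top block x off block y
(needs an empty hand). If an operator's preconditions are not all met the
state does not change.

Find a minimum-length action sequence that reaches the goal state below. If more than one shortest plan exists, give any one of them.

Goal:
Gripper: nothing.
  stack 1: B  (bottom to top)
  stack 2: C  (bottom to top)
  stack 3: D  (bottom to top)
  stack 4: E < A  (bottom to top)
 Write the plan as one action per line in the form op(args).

unstack(D, C)
putdown(D)
unstack(C, B)
putdown(C)
unstack(B, A)
putdown(B)

step 1 (unstack(D, C)): towers=[E/A/B/C] holding=D
step 2 (putdown(D)): towers=[D; E/A/B/C] holding=-
step 3 (unstack(C, B)): towers=[D; E/A/B] holding=C
step 4 (putdown(C)): towers=[C; D; E/A/B] holding=-
step 5 (unstack(B, A)): towers=[C; D; E/A] holding=B
step 6 (putdown(B)): towers=[B; C; D; E/A] holding=-
goal check: towers=[B; C; D; E/A] holding=- — reached (length 6, optimal by BFS)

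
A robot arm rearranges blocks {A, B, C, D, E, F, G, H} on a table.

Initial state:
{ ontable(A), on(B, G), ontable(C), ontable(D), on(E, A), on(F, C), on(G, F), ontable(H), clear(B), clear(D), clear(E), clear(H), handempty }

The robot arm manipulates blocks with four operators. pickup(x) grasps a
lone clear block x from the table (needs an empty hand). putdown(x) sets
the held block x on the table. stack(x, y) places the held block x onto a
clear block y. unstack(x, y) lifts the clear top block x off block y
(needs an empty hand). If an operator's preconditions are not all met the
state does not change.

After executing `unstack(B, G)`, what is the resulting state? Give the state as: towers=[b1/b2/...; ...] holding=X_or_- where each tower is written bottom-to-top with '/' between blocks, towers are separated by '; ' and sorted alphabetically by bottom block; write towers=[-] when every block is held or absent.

before: towers=[A/E; C/F/G/B; D; H] holding=-
pre[unstack(B, G)]: on(B,G) yes, clear(B) yes, handempty yes
all met → apply unstack(B, G)
after:  towers=[A/E; C/F/G; D; H] holding=B

towers=[A/E; C/F/G; D; H] holding=B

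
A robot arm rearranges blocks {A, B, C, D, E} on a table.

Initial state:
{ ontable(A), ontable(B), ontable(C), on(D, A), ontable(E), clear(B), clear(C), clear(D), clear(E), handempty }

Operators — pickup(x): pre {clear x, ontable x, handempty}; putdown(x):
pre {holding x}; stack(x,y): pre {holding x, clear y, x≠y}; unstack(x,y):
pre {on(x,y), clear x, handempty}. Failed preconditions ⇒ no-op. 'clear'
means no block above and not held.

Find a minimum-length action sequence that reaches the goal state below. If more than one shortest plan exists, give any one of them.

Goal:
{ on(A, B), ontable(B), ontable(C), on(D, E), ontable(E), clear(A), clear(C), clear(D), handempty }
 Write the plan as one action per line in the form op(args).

step 1 (unstack(D, A)): towers=[A; B; C; E] holding=D
step 2 (stack(D, E)): towers=[A; B; C; E/D] holding=-
step 3 (pickup(A)): towers=[B; C; E/D] holding=A
step 4 (stack(A, B)): towers=[B/A; C; E/D] holding=-
goal check: towers=[B/A; C; E/D] holding=- — reached (length 4, optimal by BFS)

unstack(D, A)
stack(D, E)
pickup(A)
stack(A, B)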